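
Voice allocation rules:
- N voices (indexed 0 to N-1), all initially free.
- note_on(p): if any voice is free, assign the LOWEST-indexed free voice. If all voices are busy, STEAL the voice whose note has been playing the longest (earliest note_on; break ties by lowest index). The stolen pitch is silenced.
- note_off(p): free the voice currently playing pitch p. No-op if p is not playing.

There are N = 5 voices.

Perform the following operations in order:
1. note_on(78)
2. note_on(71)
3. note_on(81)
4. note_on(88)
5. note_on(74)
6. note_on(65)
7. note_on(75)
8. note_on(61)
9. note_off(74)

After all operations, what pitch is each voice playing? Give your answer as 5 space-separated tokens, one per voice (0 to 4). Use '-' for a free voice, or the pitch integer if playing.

Op 1: note_on(78): voice 0 is free -> assigned | voices=[78 - - - -]
Op 2: note_on(71): voice 1 is free -> assigned | voices=[78 71 - - -]
Op 3: note_on(81): voice 2 is free -> assigned | voices=[78 71 81 - -]
Op 4: note_on(88): voice 3 is free -> assigned | voices=[78 71 81 88 -]
Op 5: note_on(74): voice 4 is free -> assigned | voices=[78 71 81 88 74]
Op 6: note_on(65): all voices busy, STEAL voice 0 (pitch 78, oldest) -> assign | voices=[65 71 81 88 74]
Op 7: note_on(75): all voices busy, STEAL voice 1 (pitch 71, oldest) -> assign | voices=[65 75 81 88 74]
Op 8: note_on(61): all voices busy, STEAL voice 2 (pitch 81, oldest) -> assign | voices=[65 75 61 88 74]
Op 9: note_off(74): free voice 4 | voices=[65 75 61 88 -]

Answer: 65 75 61 88 -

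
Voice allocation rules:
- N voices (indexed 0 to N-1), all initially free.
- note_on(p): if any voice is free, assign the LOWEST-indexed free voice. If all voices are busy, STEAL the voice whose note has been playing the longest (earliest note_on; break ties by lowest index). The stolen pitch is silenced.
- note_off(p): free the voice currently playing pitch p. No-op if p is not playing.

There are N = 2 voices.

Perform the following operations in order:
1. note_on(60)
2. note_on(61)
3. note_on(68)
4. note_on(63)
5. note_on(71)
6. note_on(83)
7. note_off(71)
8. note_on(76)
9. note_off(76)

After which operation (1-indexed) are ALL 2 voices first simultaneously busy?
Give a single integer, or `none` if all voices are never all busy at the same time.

Answer: 2

Derivation:
Op 1: note_on(60): voice 0 is free -> assigned | voices=[60 -]
Op 2: note_on(61): voice 1 is free -> assigned | voices=[60 61]
Op 3: note_on(68): all voices busy, STEAL voice 0 (pitch 60, oldest) -> assign | voices=[68 61]
Op 4: note_on(63): all voices busy, STEAL voice 1 (pitch 61, oldest) -> assign | voices=[68 63]
Op 5: note_on(71): all voices busy, STEAL voice 0 (pitch 68, oldest) -> assign | voices=[71 63]
Op 6: note_on(83): all voices busy, STEAL voice 1 (pitch 63, oldest) -> assign | voices=[71 83]
Op 7: note_off(71): free voice 0 | voices=[- 83]
Op 8: note_on(76): voice 0 is free -> assigned | voices=[76 83]
Op 9: note_off(76): free voice 0 | voices=[- 83]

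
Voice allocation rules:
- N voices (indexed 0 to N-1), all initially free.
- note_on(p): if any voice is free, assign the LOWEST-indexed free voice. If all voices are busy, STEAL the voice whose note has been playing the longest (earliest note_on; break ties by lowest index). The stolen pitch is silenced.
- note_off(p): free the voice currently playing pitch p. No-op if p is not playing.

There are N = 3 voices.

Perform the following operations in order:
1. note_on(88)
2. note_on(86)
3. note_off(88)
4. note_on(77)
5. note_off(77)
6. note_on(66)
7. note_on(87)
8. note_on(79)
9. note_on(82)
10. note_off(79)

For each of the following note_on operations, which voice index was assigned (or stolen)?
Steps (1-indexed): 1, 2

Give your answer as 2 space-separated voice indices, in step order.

Answer: 0 1

Derivation:
Op 1: note_on(88): voice 0 is free -> assigned | voices=[88 - -]
Op 2: note_on(86): voice 1 is free -> assigned | voices=[88 86 -]
Op 3: note_off(88): free voice 0 | voices=[- 86 -]
Op 4: note_on(77): voice 0 is free -> assigned | voices=[77 86 -]
Op 5: note_off(77): free voice 0 | voices=[- 86 -]
Op 6: note_on(66): voice 0 is free -> assigned | voices=[66 86 -]
Op 7: note_on(87): voice 2 is free -> assigned | voices=[66 86 87]
Op 8: note_on(79): all voices busy, STEAL voice 1 (pitch 86, oldest) -> assign | voices=[66 79 87]
Op 9: note_on(82): all voices busy, STEAL voice 0 (pitch 66, oldest) -> assign | voices=[82 79 87]
Op 10: note_off(79): free voice 1 | voices=[82 - 87]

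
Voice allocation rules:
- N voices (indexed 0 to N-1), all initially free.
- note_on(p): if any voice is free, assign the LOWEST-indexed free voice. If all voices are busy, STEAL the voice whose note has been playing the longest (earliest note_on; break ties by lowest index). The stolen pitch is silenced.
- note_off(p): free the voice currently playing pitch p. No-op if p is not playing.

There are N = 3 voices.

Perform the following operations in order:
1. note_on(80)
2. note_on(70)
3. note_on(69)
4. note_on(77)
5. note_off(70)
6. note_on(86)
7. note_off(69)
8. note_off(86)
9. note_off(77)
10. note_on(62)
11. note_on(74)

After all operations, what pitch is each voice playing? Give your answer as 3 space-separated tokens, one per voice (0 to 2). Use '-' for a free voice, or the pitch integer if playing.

Answer: 62 74 -

Derivation:
Op 1: note_on(80): voice 0 is free -> assigned | voices=[80 - -]
Op 2: note_on(70): voice 1 is free -> assigned | voices=[80 70 -]
Op 3: note_on(69): voice 2 is free -> assigned | voices=[80 70 69]
Op 4: note_on(77): all voices busy, STEAL voice 0 (pitch 80, oldest) -> assign | voices=[77 70 69]
Op 5: note_off(70): free voice 1 | voices=[77 - 69]
Op 6: note_on(86): voice 1 is free -> assigned | voices=[77 86 69]
Op 7: note_off(69): free voice 2 | voices=[77 86 -]
Op 8: note_off(86): free voice 1 | voices=[77 - -]
Op 9: note_off(77): free voice 0 | voices=[- - -]
Op 10: note_on(62): voice 0 is free -> assigned | voices=[62 - -]
Op 11: note_on(74): voice 1 is free -> assigned | voices=[62 74 -]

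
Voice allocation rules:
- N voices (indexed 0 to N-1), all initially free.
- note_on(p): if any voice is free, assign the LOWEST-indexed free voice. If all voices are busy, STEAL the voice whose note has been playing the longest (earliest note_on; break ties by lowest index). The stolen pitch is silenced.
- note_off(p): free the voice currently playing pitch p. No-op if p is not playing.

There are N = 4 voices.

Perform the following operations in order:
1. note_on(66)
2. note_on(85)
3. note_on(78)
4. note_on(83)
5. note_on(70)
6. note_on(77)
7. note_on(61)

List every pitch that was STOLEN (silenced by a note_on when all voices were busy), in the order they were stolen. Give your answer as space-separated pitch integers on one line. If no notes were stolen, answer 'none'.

Answer: 66 85 78

Derivation:
Op 1: note_on(66): voice 0 is free -> assigned | voices=[66 - - -]
Op 2: note_on(85): voice 1 is free -> assigned | voices=[66 85 - -]
Op 3: note_on(78): voice 2 is free -> assigned | voices=[66 85 78 -]
Op 4: note_on(83): voice 3 is free -> assigned | voices=[66 85 78 83]
Op 5: note_on(70): all voices busy, STEAL voice 0 (pitch 66, oldest) -> assign | voices=[70 85 78 83]
Op 6: note_on(77): all voices busy, STEAL voice 1 (pitch 85, oldest) -> assign | voices=[70 77 78 83]
Op 7: note_on(61): all voices busy, STEAL voice 2 (pitch 78, oldest) -> assign | voices=[70 77 61 83]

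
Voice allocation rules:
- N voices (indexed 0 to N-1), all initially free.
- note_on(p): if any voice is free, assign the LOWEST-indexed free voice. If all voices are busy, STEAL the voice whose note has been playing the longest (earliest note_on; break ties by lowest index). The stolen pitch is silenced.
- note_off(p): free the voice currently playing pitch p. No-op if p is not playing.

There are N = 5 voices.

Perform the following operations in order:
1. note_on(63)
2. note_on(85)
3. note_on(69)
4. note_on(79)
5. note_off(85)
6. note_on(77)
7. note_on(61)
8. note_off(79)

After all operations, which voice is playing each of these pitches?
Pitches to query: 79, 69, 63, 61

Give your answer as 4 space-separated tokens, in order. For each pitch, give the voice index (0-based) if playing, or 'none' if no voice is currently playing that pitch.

Answer: none 2 0 4

Derivation:
Op 1: note_on(63): voice 0 is free -> assigned | voices=[63 - - - -]
Op 2: note_on(85): voice 1 is free -> assigned | voices=[63 85 - - -]
Op 3: note_on(69): voice 2 is free -> assigned | voices=[63 85 69 - -]
Op 4: note_on(79): voice 3 is free -> assigned | voices=[63 85 69 79 -]
Op 5: note_off(85): free voice 1 | voices=[63 - 69 79 -]
Op 6: note_on(77): voice 1 is free -> assigned | voices=[63 77 69 79 -]
Op 7: note_on(61): voice 4 is free -> assigned | voices=[63 77 69 79 61]
Op 8: note_off(79): free voice 3 | voices=[63 77 69 - 61]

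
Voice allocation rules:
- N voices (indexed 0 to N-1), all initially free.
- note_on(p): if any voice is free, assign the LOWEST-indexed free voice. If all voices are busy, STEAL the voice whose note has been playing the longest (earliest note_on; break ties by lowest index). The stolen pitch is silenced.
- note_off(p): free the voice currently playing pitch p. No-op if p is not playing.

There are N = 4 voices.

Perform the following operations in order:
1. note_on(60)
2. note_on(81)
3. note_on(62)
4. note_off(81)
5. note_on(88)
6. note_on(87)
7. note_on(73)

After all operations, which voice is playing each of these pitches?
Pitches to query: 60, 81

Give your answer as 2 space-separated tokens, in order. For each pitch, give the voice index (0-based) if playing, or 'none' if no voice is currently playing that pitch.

Op 1: note_on(60): voice 0 is free -> assigned | voices=[60 - - -]
Op 2: note_on(81): voice 1 is free -> assigned | voices=[60 81 - -]
Op 3: note_on(62): voice 2 is free -> assigned | voices=[60 81 62 -]
Op 4: note_off(81): free voice 1 | voices=[60 - 62 -]
Op 5: note_on(88): voice 1 is free -> assigned | voices=[60 88 62 -]
Op 6: note_on(87): voice 3 is free -> assigned | voices=[60 88 62 87]
Op 7: note_on(73): all voices busy, STEAL voice 0 (pitch 60, oldest) -> assign | voices=[73 88 62 87]

Answer: none none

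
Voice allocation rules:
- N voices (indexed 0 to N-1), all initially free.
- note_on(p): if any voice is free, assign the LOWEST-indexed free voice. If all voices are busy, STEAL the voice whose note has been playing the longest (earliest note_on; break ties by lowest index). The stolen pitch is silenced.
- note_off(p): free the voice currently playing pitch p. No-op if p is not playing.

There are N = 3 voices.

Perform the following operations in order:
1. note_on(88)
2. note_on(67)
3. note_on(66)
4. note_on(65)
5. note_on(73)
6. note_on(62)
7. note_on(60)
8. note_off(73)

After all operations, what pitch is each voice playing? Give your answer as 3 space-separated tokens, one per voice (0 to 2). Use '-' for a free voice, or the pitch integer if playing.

Op 1: note_on(88): voice 0 is free -> assigned | voices=[88 - -]
Op 2: note_on(67): voice 1 is free -> assigned | voices=[88 67 -]
Op 3: note_on(66): voice 2 is free -> assigned | voices=[88 67 66]
Op 4: note_on(65): all voices busy, STEAL voice 0 (pitch 88, oldest) -> assign | voices=[65 67 66]
Op 5: note_on(73): all voices busy, STEAL voice 1 (pitch 67, oldest) -> assign | voices=[65 73 66]
Op 6: note_on(62): all voices busy, STEAL voice 2 (pitch 66, oldest) -> assign | voices=[65 73 62]
Op 7: note_on(60): all voices busy, STEAL voice 0 (pitch 65, oldest) -> assign | voices=[60 73 62]
Op 8: note_off(73): free voice 1 | voices=[60 - 62]

Answer: 60 - 62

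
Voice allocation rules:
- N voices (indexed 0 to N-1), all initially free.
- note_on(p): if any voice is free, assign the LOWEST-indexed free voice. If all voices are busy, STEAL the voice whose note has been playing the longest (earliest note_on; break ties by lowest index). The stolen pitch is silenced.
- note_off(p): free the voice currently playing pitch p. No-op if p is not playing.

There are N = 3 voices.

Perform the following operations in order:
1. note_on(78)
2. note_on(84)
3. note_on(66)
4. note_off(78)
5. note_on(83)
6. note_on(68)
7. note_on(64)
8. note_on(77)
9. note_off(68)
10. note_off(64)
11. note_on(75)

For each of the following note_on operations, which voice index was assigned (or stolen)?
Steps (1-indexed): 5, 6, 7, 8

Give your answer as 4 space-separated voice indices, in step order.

Answer: 0 1 2 0

Derivation:
Op 1: note_on(78): voice 0 is free -> assigned | voices=[78 - -]
Op 2: note_on(84): voice 1 is free -> assigned | voices=[78 84 -]
Op 3: note_on(66): voice 2 is free -> assigned | voices=[78 84 66]
Op 4: note_off(78): free voice 0 | voices=[- 84 66]
Op 5: note_on(83): voice 0 is free -> assigned | voices=[83 84 66]
Op 6: note_on(68): all voices busy, STEAL voice 1 (pitch 84, oldest) -> assign | voices=[83 68 66]
Op 7: note_on(64): all voices busy, STEAL voice 2 (pitch 66, oldest) -> assign | voices=[83 68 64]
Op 8: note_on(77): all voices busy, STEAL voice 0 (pitch 83, oldest) -> assign | voices=[77 68 64]
Op 9: note_off(68): free voice 1 | voices=[77 - 64]
Op 10: note_off(64): free voice 2 | voices=[77 - -]
Op 11: note_on(75): voice 1 is free -> assigned | voices=[77 75 -]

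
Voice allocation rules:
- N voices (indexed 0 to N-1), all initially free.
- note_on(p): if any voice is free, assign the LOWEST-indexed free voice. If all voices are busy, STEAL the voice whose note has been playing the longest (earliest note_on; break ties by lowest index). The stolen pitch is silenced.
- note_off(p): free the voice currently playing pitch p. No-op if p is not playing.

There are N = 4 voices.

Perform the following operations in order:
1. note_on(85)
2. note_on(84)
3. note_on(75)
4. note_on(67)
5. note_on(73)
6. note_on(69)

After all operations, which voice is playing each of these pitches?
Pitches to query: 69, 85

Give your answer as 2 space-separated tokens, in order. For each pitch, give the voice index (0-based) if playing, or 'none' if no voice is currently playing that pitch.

Answer: 1 none

Derivation:
Op 1: note_on(85): voice 0 is free -> assigned | voices=[85 - - -]
Op 2: note_on(84): voice 1 is free -> assigned | voices=[85 84 - -]
Op 3: note_on(75): voice 2 is free -> assigned | voices=[85 84 75 -]
Op 4: note_on(67): voice 3 is free -> assigned | voices=[85 84 75 67]
Op 5: note_on(73): all voices busy, STEAL voice 0 (pitch 85, oldest) -> assign | voices=[73 84 75 67]
Op 6: note_on(69): all voices busy, STEAL voice 1 (pitch 84, oldest) -> assign | voices=[73 69 75 67]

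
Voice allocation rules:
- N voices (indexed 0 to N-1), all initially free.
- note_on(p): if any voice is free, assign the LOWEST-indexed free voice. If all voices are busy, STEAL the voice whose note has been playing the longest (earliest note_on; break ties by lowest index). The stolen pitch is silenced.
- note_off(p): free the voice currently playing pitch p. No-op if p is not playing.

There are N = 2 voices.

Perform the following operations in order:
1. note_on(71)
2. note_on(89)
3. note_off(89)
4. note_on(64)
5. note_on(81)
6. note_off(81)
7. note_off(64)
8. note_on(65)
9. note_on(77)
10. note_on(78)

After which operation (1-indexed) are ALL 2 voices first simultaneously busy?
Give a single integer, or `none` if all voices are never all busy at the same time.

Op 1: note_on(71): voice 0 is free -> assigned | voices=[71 -]
Op 2: note_on(89): voice 1 is free -> assigned | voices=[71 89]
Op 3: note_off(89): free voice 1 | voices=[71 -]
Op 4: note_on(64): voice 1 is free -> assigned | voices=[71 64]
Op 5: note_on(81): all voices busy, STEAL voice 0 (pitch 71, oldest) -> assign | voices=[81 64]
Op 6: note_off(81): free voice 0 | voices=[- 64]
Op 7: note_off(64): free voice 1 | voices=[- -]
Op 8: note_on(65): voice 0 is free -> assigned | voices=[65 -]
Op 9: note_on(77): voice 1 is free -> assigned | voices=[65 77]
Op 10: note_on(78): all voices busy, STEAL voice 0 (pitch 65, oldest) -> assign | voices=[78 77]

Answer: 2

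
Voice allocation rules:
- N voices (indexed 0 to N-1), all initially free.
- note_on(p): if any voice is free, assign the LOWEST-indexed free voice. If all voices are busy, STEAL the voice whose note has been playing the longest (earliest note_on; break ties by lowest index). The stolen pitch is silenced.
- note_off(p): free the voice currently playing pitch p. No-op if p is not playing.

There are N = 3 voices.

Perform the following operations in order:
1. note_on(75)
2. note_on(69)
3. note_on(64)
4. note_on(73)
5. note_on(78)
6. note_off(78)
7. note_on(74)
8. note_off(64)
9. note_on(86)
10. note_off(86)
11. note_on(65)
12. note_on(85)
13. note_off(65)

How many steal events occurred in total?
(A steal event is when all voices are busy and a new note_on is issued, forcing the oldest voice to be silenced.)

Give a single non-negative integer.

Answer: 3

Derivation:
Op 1: note_on(75): voice 0 is free -> assigned | voices=[75 - -]
Op 2: note_on(69): voice 1 is free -> assigned | voices=[75 69 -]
Op 3: note_on(64): voice 2 is free -> assigned | voices=[75 69 64]
Op 4: note_on(73): all voices busy, STEAL voice 0 (pitch 75, oldest) -> assign | voices=[73 69 64]
Op 5: note_on(78): all voices busy, STEAL voice 1 (pitch 69, oldest) -> assign | voices=[73 78 64]
Op 6: note_off(78): free voice 1 | voices=[73 - 64]
Op 7: note_on(74): voice 1 is free -> assigned | voices=[73 74 64]
Op 8: note_off(64): free voice 2 | voices=[73 74 -]
Op 9: note_on(86): voice 2 is free -> assigned | voices=[73 74 86]
Op 10: note_off(86): free voice 2 | voices=[73 74 -]
Op 11: note_on(65): voice 2 is free -> assigned | voices=[73 74 65]
Op 12: note_on(85): all voices busy, STEAL voice 0 (pitch 73, oldest) -> assign | voices=[85 74 65]
Op 13: note_off(65): free voice 2 | voices=[85 74 -]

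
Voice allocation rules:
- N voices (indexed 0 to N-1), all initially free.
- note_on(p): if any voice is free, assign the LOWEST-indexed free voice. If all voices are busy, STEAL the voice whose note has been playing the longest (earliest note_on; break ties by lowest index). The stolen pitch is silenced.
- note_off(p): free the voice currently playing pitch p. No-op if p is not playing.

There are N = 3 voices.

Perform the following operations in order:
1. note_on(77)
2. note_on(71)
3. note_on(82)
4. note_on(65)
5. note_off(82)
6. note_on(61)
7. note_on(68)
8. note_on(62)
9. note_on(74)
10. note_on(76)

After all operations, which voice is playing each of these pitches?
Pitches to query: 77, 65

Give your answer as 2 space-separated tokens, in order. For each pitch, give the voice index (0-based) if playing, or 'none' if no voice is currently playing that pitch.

Answer: none none

Derivation:
Op 1: note_on(77): voice 0 is free -> assigned | voices=[77 - -]
Op 2: note_on(71): voice 1 is free -> assigned | voices=[77 71 -]
Op 3: note_on(82): voice 2 is free -> assigned | voices=[77 71 82]
Op 4: note_on(65): all voices busy, STEAL voice 0 (pitch 77, oldest) -> assign | voices=[65 71 82]
Op 5: note_off(82): free voice 2 | voices=[65 71 -]
Op 6: note_on(61): voice 2 is free -> assigned | voices=[65 71 61]
Op 7: note_on(68): all voices busy, STEAL voice 1 (pitch 71, oldest) -> assign | voices=[65 68 61]
Op 8: note_on(62): all voices busy, STEAL voice 0 (pitch 65, oldest) -> assign | voices=[62 68 61]
Op 9: note_on(74): all voices busy, STEAL voice 2 (pitch 61, oldest) -> assign | voices=[62 68 74]
Op 10: note_on(76): all voices busy, STEAL voice 1 (pitch 68, oldest) -> assign | voices=[62 76 74]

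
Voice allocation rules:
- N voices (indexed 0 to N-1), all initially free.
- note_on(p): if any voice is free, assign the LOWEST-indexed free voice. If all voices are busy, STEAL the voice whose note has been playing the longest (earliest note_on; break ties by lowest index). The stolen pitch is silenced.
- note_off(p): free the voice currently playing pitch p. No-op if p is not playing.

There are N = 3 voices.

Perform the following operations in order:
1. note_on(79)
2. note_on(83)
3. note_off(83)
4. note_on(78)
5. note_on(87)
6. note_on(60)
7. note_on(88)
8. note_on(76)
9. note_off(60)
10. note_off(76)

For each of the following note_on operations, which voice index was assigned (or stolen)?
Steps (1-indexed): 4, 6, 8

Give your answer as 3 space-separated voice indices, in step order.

Answer: 1 0 2

Derivation:
Op 1: note_on(79): voice 0 is free -> assigned | voices=[79 - -]
Op 2: note_on(83): voice 1 is free -> assigned | voices=[79 83 -]
Op 3: note_off(83): free voice 1 | voices=[79 - -]
Op 4: note_on(78): voice 1 is free -> assigned | voices=[79 78 -]
Op 5: note_on(87): voice 2 is free -> assigned | voices=[79 78 87]
Op 6: note_on(60): all voices busy, STEAL voice 0 (pitch 79, oldest) -> assign | voices=[60 78 87]
Op 7: note_on(88): all voices busy, STEAL voice 1 (pitch 78, oldest) -> assign | voices=[60 88 87]
Op 8: note_on(76): all voices busy, STEAL voice 2 (pitch 87, oldest) -> assign | voices=[60 88 76]
Op 9: note_off(60): free voice 0 | voices=[- 88 76]
Op 10: note_off(76): free voice 2 | voices=[- 88 -]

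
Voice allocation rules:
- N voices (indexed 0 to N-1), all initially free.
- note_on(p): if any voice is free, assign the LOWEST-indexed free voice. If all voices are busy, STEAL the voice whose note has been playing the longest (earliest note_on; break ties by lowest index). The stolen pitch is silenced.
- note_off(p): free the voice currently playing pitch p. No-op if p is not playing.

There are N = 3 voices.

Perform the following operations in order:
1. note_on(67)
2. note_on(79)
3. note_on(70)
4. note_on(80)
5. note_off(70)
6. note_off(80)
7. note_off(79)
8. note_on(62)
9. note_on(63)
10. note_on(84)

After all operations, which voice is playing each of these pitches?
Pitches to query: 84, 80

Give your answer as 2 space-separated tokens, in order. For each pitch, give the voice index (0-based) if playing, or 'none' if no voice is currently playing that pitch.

Op 1: note_on(67): voice 0 is free -> assigned | voices=[67 - -]
Op 2: note_on(79): voice 1 is free -> assigned | voices=[67 79 -]
Op 3: note_on(70): voice 2 is free -> assigned | voices=[67 79 70]
Op 4: note_on(80): all voices busy, STEAL voice 0 (pitch 67, oldest) -> assign | voices=[80 79 70]
Op 5: note_off(70): free voice 2 | voices=[80 79 -]
Op 6: note_off(80): free voice 0 | voices=[- 79 -]
Op 7: note_off(79): free voice 1 | voices=[- - -]
Op 8: note_on(62): voice 0 is free -> assigned | voices=[62 - -]
Op 9: note_on(63): voice 1 is free -> assigned | voices=[62 63 -]
Op 10: note_on(84): voice 2 is free -> assigned | voices=[62 63 84]

Answer: 2 none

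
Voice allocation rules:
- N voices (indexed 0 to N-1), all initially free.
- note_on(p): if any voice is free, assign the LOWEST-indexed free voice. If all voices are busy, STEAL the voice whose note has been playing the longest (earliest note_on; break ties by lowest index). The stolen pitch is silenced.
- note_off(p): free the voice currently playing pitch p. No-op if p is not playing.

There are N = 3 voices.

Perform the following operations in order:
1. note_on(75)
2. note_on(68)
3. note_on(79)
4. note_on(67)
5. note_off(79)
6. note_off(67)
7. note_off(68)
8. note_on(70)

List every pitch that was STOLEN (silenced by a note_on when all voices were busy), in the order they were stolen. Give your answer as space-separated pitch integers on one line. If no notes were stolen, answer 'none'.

Op 1: note_on(75): voice 0 is free -> assigned | voices=[75 - -]
Op 2: note_on(68): voice 1 is free -> assigned | voices=[75 68 -]
Op 3: note_on(79): voice 2 is free -> assigned | voices=[75 68 79]
Op 4: note_on(67): all voices busy, STEAL voice 0 (pitch 75, oldest) -> assign | voices=[67 68 79]
Op 5: note_off(79): free voice 2 | voices=[67 68 -]
Op 6: note_off(67): free voice 0 | voices=[- 68 -]
Op 7: note_off(68): free voice 1 | voices=[- - -]
Op 8: note_on(70): voice 0 is free -> assigned | voices=[70 - -]

Answer: 75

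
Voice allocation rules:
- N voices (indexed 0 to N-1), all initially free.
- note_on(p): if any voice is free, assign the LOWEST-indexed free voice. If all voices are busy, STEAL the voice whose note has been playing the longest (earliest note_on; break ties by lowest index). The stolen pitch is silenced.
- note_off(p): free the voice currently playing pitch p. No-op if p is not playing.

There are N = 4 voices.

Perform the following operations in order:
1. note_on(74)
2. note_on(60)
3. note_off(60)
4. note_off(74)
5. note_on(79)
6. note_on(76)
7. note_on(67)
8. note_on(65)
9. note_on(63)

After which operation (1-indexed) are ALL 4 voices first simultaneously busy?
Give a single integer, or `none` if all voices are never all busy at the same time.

Op 1: note_on(74): voice 0 is free -> assigned | voices=[74 - - -]
Op 2: note_on(60): voice 1 is free -> assigned | voices=[74 60 - -]
Op 3: note_off(60): free voice 1 | voices=[74 - - -]
Op 4: note_off(74): free voice 0 | voices=[- - - -]
Op 5: note_on(79): voice 0 is free -> assigned | voices=[79 - - -]
Op 6: note_on(76): voice 1 is free -> assigned | voices=[79 76 - -]
Op 7: note_on(67): voice 2 is free -> assigned | voices=[79 76 67 -]
Op 8: note_on(65): voice 3 is free -> assigned | voices=[79 76 67 65]
Op 9: note_on(63): all voices busy, STEAL voice 0 (pitch 79, oldest) -> assign | voices=[63 76 67 65]

Answer: 8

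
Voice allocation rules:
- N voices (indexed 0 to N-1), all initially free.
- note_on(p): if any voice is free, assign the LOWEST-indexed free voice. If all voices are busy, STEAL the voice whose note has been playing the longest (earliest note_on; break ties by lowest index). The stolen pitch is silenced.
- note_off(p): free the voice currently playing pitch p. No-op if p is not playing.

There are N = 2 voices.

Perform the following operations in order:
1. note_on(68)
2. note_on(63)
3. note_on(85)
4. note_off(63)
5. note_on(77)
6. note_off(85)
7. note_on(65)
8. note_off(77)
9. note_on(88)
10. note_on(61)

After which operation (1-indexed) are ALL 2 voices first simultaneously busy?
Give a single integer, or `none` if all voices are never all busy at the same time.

Answer: 2

Derivation:
Op 1: note_on(68): voice 0 is free -> assigned | voices=[68 -]
Op 2: note_on(63): voice 1 is free -> assigned | voices=[68 63]
Op 3: note_on(85): all voices busy, STEAL voice 0 (pitch 68, oldest) -> assign | voices=[85 63]
Op 4: note_off(63): free voice 1 | voices=[85 -]
Op 5: note_on(77): voice 1 is free -> assigned | voices=[85 77]
Op 6: note_off(85): free voice 0 | voices=[- 77]
Op 7: note_on(65): voice 0 is free -> assigned | voices=[65 77]
Op 8: note_off(77): free voice 1 | voices=[65 -]
Op 9: note_on(88): voice 1 is free -> assigned | voices=[65 88]
Op 10: note_on(61): all voices busy, STEAL voice 0 (pitch 65, oldest) -> assign | voices=[61 88]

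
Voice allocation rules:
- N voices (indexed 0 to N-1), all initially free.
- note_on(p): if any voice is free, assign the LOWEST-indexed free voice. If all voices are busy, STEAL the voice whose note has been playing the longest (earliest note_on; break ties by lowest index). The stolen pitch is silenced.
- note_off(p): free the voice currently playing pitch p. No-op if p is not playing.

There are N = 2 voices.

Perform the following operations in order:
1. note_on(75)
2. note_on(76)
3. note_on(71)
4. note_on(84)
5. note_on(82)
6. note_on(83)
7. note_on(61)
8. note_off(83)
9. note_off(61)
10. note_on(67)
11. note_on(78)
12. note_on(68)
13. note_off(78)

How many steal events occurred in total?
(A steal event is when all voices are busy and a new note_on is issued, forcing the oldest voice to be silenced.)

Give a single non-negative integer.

Op 1: note_on(75): voice 0 is free -> assigned | voices=[75 -]
Op 2: note_on(76): voice 1 is free -> assigned | voices=[75 76]
Op 3: note_on(71): all voices busy, STEAL voice 0 (pitch 75, oldest) -> assign | voices=[71 76]
Op 4: note_on(84): all voices busy, STEAL voice 1 (pitch 76, oldest) -> assign | voices=[71 84]
Op 5: note_on(82): all voices busy, STEAL voice 0 (pitch 71, oldest) -> assign | voices=[82 84]
Op 6: note_on(83): all voices busy, STEAL voice 1 (pitch 84, oldest) -> assign | voices=[82 83]
Op 7: note_on(61): all voices busy, STEAL voice 0 (pitch 82, oldest) -> assign | voices=[61 83]
Op 8: note_off(83): free voice 1 | voices=[61 -]
Op 9: note_off(61): free voice 0 | voices=[- -]
Op 10: note_on(67): voice 0 is free -> assigned | voices=[67 -]
Op 11: note_on(78): voice 1 is free -> assigned | voices=[67 78]
Op 12: note_on(68): all voices busy, STEAL voice 0 (pitch 67, oldest) -> assign | voices=[68 78]
Op 13: note_off(78): free voice 1 | voices=[68 -]

Answer: 6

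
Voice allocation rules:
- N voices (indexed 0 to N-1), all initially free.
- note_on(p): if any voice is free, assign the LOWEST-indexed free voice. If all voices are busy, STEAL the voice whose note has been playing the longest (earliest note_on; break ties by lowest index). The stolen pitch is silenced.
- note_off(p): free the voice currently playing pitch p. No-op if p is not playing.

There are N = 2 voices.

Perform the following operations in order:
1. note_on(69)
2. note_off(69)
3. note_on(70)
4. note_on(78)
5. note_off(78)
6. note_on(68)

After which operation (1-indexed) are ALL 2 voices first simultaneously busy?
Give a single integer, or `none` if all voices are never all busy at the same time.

Answer: 4

Derivation:
Op 1: note_on(69): voice 0 is free -> assigned | voices=[69 -]
Op 2: note_off(69): free voice 0 | voices=[- -]
Op 3: note_on(70): voice 0 is free -> assigned | voices=[70 -]
Op 4: note_on(78): voice 1 is free -> assigned | voices=[70 78]
Op 5: note_off(78): free voice 1 | voices=[70 -]
Op 6: note_on(68): voice 1 is free -> assigned | voices=[70 68]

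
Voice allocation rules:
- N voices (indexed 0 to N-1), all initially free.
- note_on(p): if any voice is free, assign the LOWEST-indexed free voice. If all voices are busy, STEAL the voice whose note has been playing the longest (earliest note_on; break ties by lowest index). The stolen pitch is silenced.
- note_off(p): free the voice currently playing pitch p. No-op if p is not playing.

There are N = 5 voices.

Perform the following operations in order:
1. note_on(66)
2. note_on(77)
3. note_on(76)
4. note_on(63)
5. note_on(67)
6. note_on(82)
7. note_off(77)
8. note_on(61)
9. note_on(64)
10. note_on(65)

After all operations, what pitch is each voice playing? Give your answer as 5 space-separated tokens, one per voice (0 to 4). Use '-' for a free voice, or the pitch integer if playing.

Op 1: note_on(66): voice 0 is free -> assigned | voices=[66 - - - -]
Op 2: note_on(77): voice 1 is free -> assigned | voices=[66 77 - - -]
Op 3: note_on(76): voice 2 is free -> assigned | voices=[66 77 76 - -]
Op 4: note_on(63): voice 3 is free -> assigned | voices=[66 77 76 63 -]
Op 5: note_on(67): voice 4 is free -> assigned | voices=[66 77 76 63 67]
Op 6: note_on(82): all voices busy, STEAL voice 0 (pitch 66, oldest) -> assign | voices=[82 77 76 63 67]
Op 7: note_off(77): free voice 1 | voices=[82 - 76 63 67]
Op 8: note_on(61): voice 1 is free -> assigned | voices=[82 61 76 63 67]
Op 9: note_on(64): all voices busy, STEAL voice 2 (pitch 76, oldest) -> assign | voices=[82 61 64 63 67]
Op 10: note_on(65): all voices busy, STEAL voice 3 (pitch 63, oldest) -> assign | voices=[82 61 64 65 67]

Answer: 82 61 64 65 67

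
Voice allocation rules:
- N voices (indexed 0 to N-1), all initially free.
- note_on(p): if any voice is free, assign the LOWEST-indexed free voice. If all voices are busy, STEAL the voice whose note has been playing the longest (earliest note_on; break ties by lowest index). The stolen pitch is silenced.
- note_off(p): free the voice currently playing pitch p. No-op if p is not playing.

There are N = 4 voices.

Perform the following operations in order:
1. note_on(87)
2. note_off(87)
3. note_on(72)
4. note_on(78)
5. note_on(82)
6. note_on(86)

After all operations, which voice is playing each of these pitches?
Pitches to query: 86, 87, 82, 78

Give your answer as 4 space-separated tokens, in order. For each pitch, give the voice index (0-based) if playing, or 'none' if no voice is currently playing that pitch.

Op 1: note_on(87): voice 0 is free -> assigned | voices=[87 - - -]
Op 2: note_off(87): free voice 0 | voices=[- - - -]
Op 3: note_on(72): voice 0 is free -> assigned | voices=[72 - - -]
Op 4: note_on(78): voice 1 is free -> assigned | voices=[72 78 - -]
Op 5: note_on(82): voice 2 is free -> assigned | voices=[72 78 82 -]
Op 6: note_on(86): voice 3 is free -> assigned | voices=[72 78 82 86]

Answer: 3 none 2 1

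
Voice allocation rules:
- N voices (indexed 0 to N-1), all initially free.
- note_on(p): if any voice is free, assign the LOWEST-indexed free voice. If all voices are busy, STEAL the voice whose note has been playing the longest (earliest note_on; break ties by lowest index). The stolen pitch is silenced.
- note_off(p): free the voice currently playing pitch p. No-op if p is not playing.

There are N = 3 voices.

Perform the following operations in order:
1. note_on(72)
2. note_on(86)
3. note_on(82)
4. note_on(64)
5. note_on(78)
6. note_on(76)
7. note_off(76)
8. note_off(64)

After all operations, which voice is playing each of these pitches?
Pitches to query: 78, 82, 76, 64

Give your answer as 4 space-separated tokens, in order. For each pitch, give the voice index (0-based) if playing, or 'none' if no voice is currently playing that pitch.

Op 1: note_on(72): voice 0 is free -> assigned | voices=[72 - -]
Op 2: note_on(86): voice 1 is free -> assigned | voices=[72 86 -]
Op 3: note_on(82): voice 2 is free -> assigned | voices=[72 86 82]
Op 4: note_on(64): all voices busy, STEAL voice 0 (pitch 72, oldest) -> assign | voices=[64 86 82]
Op 5: note_on(78): all voices busy, STEAL voice 1 (pitch 86, oldest) -> assign | voices=[64 78 82]
Op 6: note_on(76): all voices busy, STEAL voice 2 (pitch 82, oldest) -> assign | voices=[64 78 76]
Op 7: note_off(76): free voice 2 | voices=[64 78 -]
Op 8: note_off(64): free voice 0 | voices=[- 78 -]

Answer: 1 none none none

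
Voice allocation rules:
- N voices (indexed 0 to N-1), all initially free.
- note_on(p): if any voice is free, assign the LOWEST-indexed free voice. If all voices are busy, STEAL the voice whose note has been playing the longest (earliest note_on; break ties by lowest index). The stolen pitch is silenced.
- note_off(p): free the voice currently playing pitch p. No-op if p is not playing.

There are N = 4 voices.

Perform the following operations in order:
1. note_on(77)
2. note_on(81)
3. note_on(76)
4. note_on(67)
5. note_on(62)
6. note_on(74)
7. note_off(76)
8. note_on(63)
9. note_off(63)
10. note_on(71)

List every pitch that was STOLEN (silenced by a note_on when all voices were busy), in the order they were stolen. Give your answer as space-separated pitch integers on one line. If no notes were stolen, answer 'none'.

Answer: 77 81

Derivation:
Op 1: note_on(77): voice 0 is free -> assigned | voices=[77 - - -]
Op 2: note_on(81): voice 1 is free -> assigned | voices=[77 81 - -]
Op 3: note_on(76): voice 2 is free -> assigned | voices=[77 81 76 -]
Op 4: note_on(67): voice 3 is free -> assigned | voices=[77 81 76 67]
Op 5: note_on(62): all voices busy, STEAL voice 0 (pitch 77, oldest) -> assign | voices=[62 81 76 67]
Op 6: note_on(74): all voices busy, STEAL voice 1 (pitch 81, oldest) -> assign | voices=[62 74 76 67]
Op 7: note_off(76): free voice 2 | voices=[62 74 - 67]
Op 8: note_on(63): voice 2 is free -> assigned | voices=[62 74 63 67]
Op 9: note_off(63): free voice 2 | voices=[62 74 - 67]
Op 10: note_on(71): voice 2 is free -> assigned | voices=[62 74 71 67]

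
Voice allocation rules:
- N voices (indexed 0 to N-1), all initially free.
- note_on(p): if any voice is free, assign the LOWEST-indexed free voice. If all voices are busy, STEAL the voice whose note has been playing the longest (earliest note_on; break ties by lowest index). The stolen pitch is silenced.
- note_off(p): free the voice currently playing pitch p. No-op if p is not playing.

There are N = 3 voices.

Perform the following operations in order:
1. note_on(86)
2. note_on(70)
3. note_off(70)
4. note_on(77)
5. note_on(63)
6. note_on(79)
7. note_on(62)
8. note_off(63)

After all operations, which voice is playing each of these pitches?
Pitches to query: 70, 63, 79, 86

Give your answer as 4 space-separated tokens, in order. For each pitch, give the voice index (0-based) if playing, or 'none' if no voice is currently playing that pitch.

Answer: none none 0 none

Derivation:
Op 1: note_on(86): voice 0 is free -> assigned | voices=[86 - -]
Op 2: note_on(70): voice 1 is free -> assigned | voices=[86 70 -]
Op 3: note_off(70): free voice 1 | voices=[86 - -]
Op 4: note_on(77): voice 1 is free -> assigned | voices=[86 77 -]
Op 5: note_on(63): voice 2 is free -> assigned | voices=[86 77 63]
Op 6: note_on(79): all voices busy, STEAL voice 0 (pitch 86, oldest) -> assign | voices=[79 77 63]
Op 7: note_on(62): all voices busy, STEAL voice 1 (pitch 77, oldest) -> assign | voices=[79 62 63]
Op 8: note_off(63): free voice 2 | voices=[79 62 -]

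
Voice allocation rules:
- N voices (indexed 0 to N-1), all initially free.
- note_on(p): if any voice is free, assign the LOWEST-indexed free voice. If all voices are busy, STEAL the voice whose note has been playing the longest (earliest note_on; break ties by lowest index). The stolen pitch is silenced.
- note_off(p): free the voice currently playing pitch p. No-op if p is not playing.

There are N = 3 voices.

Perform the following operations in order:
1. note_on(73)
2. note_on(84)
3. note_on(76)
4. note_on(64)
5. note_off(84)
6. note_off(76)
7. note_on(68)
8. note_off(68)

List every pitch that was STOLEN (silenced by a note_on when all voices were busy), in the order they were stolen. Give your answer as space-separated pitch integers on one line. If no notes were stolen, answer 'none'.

Op 1: note_on(73): voice 0 is free -> assigned | voices=[73 - -]
Op 2: note_on(84): voice 1 is free -> assigned | voices=[73 84 -]
Op 3: note_on(76): voice 2 is free -> assigned | voices=[73 84 76]
Op 4: note_on(64): all voices busy, STEAL voice 0 (pitch 73, oldest) -> assign | voices=[64 84 76]
Op 5: note_off(84): free voice 1 | voices=[64 - 76]
Op 6: note_off(76): free voice 2 | voices=[64 - -]
Op 7: note_on(68): voice 1 is free -> assigned | voices=[64 68 -]
Op 8: note_off(68): free voice 1 | voices=[64 - -]

Answer: 73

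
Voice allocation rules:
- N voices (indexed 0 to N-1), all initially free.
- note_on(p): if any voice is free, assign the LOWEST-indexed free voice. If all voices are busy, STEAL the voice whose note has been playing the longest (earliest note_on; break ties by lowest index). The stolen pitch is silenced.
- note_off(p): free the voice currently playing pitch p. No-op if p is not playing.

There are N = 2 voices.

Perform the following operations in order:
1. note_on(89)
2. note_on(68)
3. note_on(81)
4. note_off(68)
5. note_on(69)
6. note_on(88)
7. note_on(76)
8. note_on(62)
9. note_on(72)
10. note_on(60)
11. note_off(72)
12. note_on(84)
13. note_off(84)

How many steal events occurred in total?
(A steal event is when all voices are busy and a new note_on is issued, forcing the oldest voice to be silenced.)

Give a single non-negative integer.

Op 1: note_on(89): voice 0 is free -> assigned | voices=[89 -]
Op 2: note_on(68): voice 1 is free -> assigned | voices=[89 68]
Op 3: note_on(81): all voices busy, STEAL voice 0 (pitch 89, oldest) -> assign | voices=[81 68]
Op 4: note_off(68): free voice 1 | voices=[81 -]
Op 5: note_on(69): voice 1 is free -> assigned | voices=[81 69]
Op 6: note_on(88): all voices busy, STEAL voice 0 (pitch 81, oldest) -> assign | voices=[88 69]
Op 7: note_on(76): all voices busy, STEAL voice 1 (pitch 69, oldest) -> assign | voices=[88 76]
Op 8: note_on(62): all voices busy, STEAL voice 0 (pitch 88, oldest) -> assign | voices=[62 76]
Op 9: note_on(72): all voices busy, STEAL voice 1 (pitch 76, oldest) -> assign | voices=[62 72]
Op 10: note_on(60): all voices busy, STEAL voice 0 (pitch 62, oldest) -> assign | voices=[60 72]
Op 11: note_off(72): free voice 1 | voices=[60 -]
Op 12: note_on(84): voice 1 is free -> assigned | voices=[60 84]
Op 13: note_off(84): free voice 1 | voices=[60 -]

Answer: 6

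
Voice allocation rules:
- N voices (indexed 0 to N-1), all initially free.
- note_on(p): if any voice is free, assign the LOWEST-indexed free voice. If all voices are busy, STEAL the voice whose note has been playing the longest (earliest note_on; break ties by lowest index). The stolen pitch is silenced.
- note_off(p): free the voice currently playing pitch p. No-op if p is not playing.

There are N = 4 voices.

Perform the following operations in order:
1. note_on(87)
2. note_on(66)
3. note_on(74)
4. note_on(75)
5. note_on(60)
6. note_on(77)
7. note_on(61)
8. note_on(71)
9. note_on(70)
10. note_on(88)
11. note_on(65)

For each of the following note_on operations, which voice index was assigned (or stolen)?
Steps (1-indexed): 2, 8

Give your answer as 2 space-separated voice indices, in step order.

Answer: 1 3

Derivation:
Op 1: note_on(87): voice 0 is free -> assigned | voices=[87 - - -]
Op 2: note_on(66): voice 1 is free -> assigned | voices=[87 66 - -]
Op 3: note_on(74): voice 2 is free -> assigned | voices=[87 66 74 -]
Op 4: note_on(75): voice 3 is free -> assigned | voices=[87 66 74 75]
Op 5: note_on(60): all voices busy, STEAL voice 0 (pitch 87, oldest) -> assign | voices=[60 66 74 75]
Op 6: note_on(77): all voices busy, STEAL voice 1 (pitch 66, oldest) -> assign | voices=[60 77 74 75]
Op 7: note_on(61): all voices busy, STEAL voice 2 (pitch 74, oldest) -> assign | voices=[60 77 61 75]
Op 8: note_on(71): all voices busy, STEAL voice 3 (pitch 75, oldest) -> assign | voices=[60 77 61 71]
Op 9: note_on(70): all voices busy, STEAL voice 0 (pitch 60, oldest) -> assign | voices=[70 77 61 71]
Op 10: note_on(88): all voices busy, STEAL voice 1 (pitch 77, oldest) -> assign | voices=[70 88 61 71]
Op 11: note_on(65): all voices busy, STEAL voice 2 (pitch 61, oldest) -> assign | voices=[70 88 65 71]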